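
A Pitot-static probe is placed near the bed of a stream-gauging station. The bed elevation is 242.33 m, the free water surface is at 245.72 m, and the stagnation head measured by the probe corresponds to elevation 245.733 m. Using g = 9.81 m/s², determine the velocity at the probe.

v ≈ 0.505 m/s

Near the bed, under hydrostatic conditions, the piezometric head (z + ψ) equals the free-surface elevation, 245.72 m.
Velocity head = total − piezometric = 245.733 − 245.72 = 0.013 m.
v = √(2g·h_v) = √(2 × 9.81 × 0.013) = 0.505 m/s.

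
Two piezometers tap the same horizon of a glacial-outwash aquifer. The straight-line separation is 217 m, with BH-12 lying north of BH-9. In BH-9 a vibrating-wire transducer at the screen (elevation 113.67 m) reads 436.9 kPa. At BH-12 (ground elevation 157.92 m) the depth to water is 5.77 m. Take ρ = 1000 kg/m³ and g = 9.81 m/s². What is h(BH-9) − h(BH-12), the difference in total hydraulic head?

Δh ≈ 6.06 m

Pressure head at BH-9: ψ = P/(ρg) = 436.9×1000 / (1000 × 9.81) = 44.54 m.
Total head at BH-9: h = z + ψ = 113.67 + 44.54 = 158.21 m.
Total head at BH-12: h = 157.92 − 5.77 = 152.15 m.
Head difference: h(BH-9) − h(BH-12) = 158.21 − 152.15 = 6.06 m.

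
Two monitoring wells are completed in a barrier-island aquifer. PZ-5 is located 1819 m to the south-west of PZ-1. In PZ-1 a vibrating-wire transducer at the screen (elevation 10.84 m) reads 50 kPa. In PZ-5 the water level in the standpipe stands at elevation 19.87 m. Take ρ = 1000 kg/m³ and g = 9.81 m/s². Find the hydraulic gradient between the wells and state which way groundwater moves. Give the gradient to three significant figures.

Pressure head at PZ-1: ψ = P/(ρg) = 50×1000 / (1000 × 9.81) = 5.10 m.
Total head at PZ-1: h = z + ψ = 10.84 + 5.10 = 15.94 m.
Total head at PZ-5: h = 19.87 m (water level in the piezometer is the total head).
Head difference: h(PZ-1) − h(PZ-5) = 15.94 − 19.87 = -3.93 m.
Hydraulic gradient: i = |Δh| / L = 3.93 / 1819 = 0.00216.
Flow is from higher to lower head: from PZ-5 toward PZ-1, i.e. toward the north-east.

i ≈ 0.00216; groundwater flows toward the north-east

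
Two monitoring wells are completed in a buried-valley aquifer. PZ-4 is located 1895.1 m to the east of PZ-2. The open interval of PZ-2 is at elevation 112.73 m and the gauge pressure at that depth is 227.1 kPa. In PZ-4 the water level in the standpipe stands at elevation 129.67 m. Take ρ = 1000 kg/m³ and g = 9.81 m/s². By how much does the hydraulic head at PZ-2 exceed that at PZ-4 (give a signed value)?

Δh ≈ 6.21 m

Pressure head at PZ-2: ψ = P/(ρg) = 227.1×1000 / (1000 × 9.81) = 23.15 m.
Total head at PZ-2: h = z + ψ = 112.73 + 23.15 = 135.88 m.
Total head at PZ-4: h = 129.67 m (water level in the piezometer is the total head).
Head difference: h(PZ-2) − h(PZ-4) = 135.88 − 129.67 = 6.21 m.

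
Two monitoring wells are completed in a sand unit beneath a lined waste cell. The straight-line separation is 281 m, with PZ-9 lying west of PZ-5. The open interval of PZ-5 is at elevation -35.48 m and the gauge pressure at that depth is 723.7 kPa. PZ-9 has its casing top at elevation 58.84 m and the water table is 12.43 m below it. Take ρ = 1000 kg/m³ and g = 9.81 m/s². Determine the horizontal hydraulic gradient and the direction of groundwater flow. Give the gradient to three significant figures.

i ≈ 0.0289; groundwater flows toward the east

Pressure head at PZ-5: ψ = P/(ρg) = 723.7×1000 / (1000 × 9.81) = 73.77 m.
Total head at PZ-5: h = z + ψ = -35.48 + 73.77 = 38.29 m.
Total head at PZ-9: h = 58.84 − 12.43 = 46.41 m.
Head difference: h(PZ-5) − h(PZ-9) = 38.29 − 46.41 = -8.12 m.
Hydraulic gradient: i = |Δh| / L = 8.12 / 281 = 0.0289.
Flow is from higher to lower head: from PZ-9 toward PZ-5, i.e. toward the east.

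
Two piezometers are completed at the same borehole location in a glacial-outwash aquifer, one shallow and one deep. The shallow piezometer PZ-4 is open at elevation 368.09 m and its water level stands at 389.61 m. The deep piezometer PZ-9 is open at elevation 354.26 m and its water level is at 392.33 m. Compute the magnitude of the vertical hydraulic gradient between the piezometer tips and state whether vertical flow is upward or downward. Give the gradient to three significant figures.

|i_v| ≈ 0.197; vertical flow is upward

Total head at PZ-4: h = 389.61 m (water level in the standpipe).
Total head at PZ-9: h = 392.33 m.
Δh = h(PZ-4) − h(PZ-9) = 389.61 − 392.33 = -2.72 m.
Vertical separation Δz = 368.09 − 354.26 = 13.83 m.
|i_v| = |Δh| / Δz = 2.72 / 13.83 = 0.197.
Head is higher in the deep piezometer, so vertical flow is upward (discharge condition).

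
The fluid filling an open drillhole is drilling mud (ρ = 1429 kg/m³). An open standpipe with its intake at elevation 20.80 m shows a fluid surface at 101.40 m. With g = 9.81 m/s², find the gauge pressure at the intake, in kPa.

Pressure head ψ = h − z = 101.40 − 20.80 = 80.60 m.
P = ρgψ = 1429 × 9.81 × 80.60 = 1129890 Pa ≈ 1130 kPa.

P ≈ 1130 kPa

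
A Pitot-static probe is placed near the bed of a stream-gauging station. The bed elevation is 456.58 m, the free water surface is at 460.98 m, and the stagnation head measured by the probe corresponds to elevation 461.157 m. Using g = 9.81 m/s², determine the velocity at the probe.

v ≈ 1.86 m/s

Near the bed, under hydrostatic conditions, the piezometric head (z + ψ) equals the free-surface elevation, 460.98 m.
Velocity head = total − piezometric = 461.157 − 460.98 = 0.177 m.
v = √(2g·h_v) = √(2 × 9.81 × 0.177) = 1.86 m/s.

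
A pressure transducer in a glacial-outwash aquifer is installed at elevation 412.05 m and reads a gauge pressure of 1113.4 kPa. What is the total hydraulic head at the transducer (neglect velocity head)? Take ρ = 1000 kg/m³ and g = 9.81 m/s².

ψ = P/(ρg) = 1113.4×1000 / (1000 × 9.81) = 113.50 m.
h = z + ψ = 412.05 + 113.50 = 525.55 m.

h ≈ 525.55 m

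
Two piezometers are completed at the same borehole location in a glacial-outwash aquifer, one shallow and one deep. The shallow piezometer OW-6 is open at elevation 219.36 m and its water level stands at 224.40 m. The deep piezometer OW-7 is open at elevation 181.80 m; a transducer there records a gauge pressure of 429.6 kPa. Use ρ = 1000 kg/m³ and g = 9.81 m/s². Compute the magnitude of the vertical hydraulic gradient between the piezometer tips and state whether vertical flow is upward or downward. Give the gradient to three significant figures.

Total head at OW-6: h = 224.40 m (water level in the standpipe).
Pressure head at OW-7: ψ = P/(ρg) = 429.6×1000 / (1000 × 9.81) = 43.79 m.
Total head at OW-7: h = z + ψ = 181.80 + 43.79 = 225.59 m.
Δh = h(OW-6) − h(OW-7) = 224.40 − 225.59 = -1.19 m.
Vertical separation Δz = 219.36 − 181.80 = 37.56 m.
|i_v| = |Δh| / Δz = 1.19 / 37.56 = 0.0317.
Head is higher in the deep piezometer, so vertical flow is upward (discharge condition).

|i_v| ≈ 0.0317; vertical flow is upward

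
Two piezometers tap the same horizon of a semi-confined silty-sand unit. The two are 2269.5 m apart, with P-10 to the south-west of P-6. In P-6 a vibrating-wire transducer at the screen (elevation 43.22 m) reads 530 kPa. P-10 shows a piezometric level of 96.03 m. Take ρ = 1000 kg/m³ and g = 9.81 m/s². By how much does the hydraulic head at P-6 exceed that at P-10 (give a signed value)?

Pressure head at P-6: ψ = P/(ρg) = 530×1000 / (1000 × 9.81) = 54.03 m.
Total head at P-6: h = z + ψ = 43.22 + 54.03 = 97.25 m.
Total head at P-10: h = 96.03 m (water level in the piezometer is the total head).
Head difference: h(P-6) − h(P-10) = 97.25 − 96.03 = 1.22 m.

Δh ≈ 1.22 m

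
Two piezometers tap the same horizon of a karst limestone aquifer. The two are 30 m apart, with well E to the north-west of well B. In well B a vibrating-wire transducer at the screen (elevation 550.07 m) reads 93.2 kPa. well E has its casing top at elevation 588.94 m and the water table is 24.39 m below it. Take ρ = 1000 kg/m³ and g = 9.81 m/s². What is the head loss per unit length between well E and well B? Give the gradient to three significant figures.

Pressure head at well B: ψ = P/(ρg) = 93.2×1000 / (1000 × 9.81) = 9.50 m.
Total head at well B: h = z + ψ = 550.07 + 9.50 = 559.57 m.
Total head at well E: h = 588.94 − 24.39 = 564.55 m.
Head difference: h(well B) − h(well E) = 559.57 − 564.55 = -4.98 m.
Hydraulic gradient: i = |Δh| / L = 4.98 / 30 = 0.166.

i ≈ 0.166 m/m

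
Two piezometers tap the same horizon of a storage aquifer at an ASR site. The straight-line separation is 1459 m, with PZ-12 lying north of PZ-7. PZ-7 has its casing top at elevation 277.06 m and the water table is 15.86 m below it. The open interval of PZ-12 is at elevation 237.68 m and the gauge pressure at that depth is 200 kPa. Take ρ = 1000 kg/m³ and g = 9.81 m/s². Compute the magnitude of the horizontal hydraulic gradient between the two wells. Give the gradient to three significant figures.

i ≈ 0.00215

Total head at PZ-7: h = 277.06 − 15.86 = 261.20 m.
Pressure head at PZ-12: ψ = P/(ρg) = 200×1000 / (1000 × 9.81) = 20.39 m.
Total head at PZ-12: h = z + ψ = 237.68 + 20.39 = 258.07 m.
Head difference: h(PZ-7) − h(PZ-12) = 261.20 − 258.07 = 3.13 m.
Hydraulic gradient: i = |Δh| / L = 3.13 / 1459 = 0.00215.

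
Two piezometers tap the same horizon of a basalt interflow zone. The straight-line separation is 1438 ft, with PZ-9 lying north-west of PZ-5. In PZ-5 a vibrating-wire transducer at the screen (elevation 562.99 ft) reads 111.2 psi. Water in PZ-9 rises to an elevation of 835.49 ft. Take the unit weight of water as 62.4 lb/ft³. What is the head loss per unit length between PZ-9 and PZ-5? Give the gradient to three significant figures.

Pressure head at PZ-5: ψ = 144·P/γ = 144 × 111.2 / 62.4 = 256.62 ft.
Total head at PZ-5: h = z + ψ = 562.99 + 256.62 = 819.61 ft.
Total head at PZ-9: h = 835.49 ft (water level in the piezometer is the total head).
Head difference: h(PZ-5) − h(PZ-9) = 819.61 − 835.49 = -15.88 ft.
Hydraulic gradient: i = |Δh| / L = 15.88 / 1438 = 0.0110.

i ≈ 0.0110 ft/ft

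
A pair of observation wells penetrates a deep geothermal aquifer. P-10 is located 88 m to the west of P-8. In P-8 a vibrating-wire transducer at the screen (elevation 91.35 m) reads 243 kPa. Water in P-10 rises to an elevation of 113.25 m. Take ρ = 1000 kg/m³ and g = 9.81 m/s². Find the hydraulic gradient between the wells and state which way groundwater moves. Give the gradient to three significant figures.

i ≈ 0.0326; groundwater flows toward the west

Pressure head at P-8: ψ = P/(ρg) = 243×1000 / (1000 × 9.81) = 24.77 m.
Total head at P-8: h = z + ψ = 91.35 + 24.77 = 116.12 m.
Total head at P-10: h = 113.25 m (water level in the piezometer is the total head).
Head difference: h(P-8) − h(P-10) = 116.12 − 113.25 = 2.87 m.
Hydraulic gradient: i = |Δh| / L = 2.87 / 88 = 0.0326.
Flow is from higher to lower head: from P-8 toward P-10, i.e. toward the west.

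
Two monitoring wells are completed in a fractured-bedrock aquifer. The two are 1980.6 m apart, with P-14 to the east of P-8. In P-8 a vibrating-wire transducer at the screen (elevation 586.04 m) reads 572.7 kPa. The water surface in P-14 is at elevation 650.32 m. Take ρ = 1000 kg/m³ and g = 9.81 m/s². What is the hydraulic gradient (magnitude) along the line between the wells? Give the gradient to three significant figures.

Pressure head at P-8: ψ = P/(ρg) = 572.7×1000 / (1000 × 9.81) = 58.38 m.
Total head at P-8: h = z + ψ = 586.04 + 58.38 = 644.42 m.
Total head at P-14: h = 650.32 m (water level in the piezometer is the total head).
Head difference: h(P-8) − h(P-14) = 644.42 − 650.32 = -5.90 m.
Hydraulic gradient: i = |Δh| / L = 5.90 / 1980.6 = 0.00298.

i ≈ 0.00298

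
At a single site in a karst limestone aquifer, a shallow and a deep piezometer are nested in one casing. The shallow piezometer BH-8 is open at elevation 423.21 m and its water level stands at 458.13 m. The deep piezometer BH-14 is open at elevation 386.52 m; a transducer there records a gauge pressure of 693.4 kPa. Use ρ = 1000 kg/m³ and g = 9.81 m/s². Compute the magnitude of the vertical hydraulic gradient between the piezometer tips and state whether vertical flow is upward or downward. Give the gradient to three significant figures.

|i_v| ≈ 0.0253; vertical flow is downward

Total head at BH-8: h = 458.13 m (water level in the standpipe).
Pressure head at BH-14: ψ = P/(ρg) = 693.4×1000 / (1000 × 9.81) = 70.68 m.
Total head at BH-14: h = z + ψ = 386.52 + 70.68 = 457.20 m.
Δh = h(BH-8) − h(BH-14) = 458.13 − 457.20 = 0.93 m.
Vertical separation Δz = 423.21 − 386.52 = 36.69 m.
|i_v| = |Δh| / Δz = 0.93 / 36.69 = 0.0253.
Head is higher in the shallow piezometer, so vertical flow is downward (recharge condition).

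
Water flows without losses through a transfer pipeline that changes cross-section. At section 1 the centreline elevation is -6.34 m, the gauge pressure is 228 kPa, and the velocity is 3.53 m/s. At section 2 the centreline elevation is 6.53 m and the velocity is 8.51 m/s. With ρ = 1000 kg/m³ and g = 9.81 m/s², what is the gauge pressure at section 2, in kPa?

Pressure head at 1: ψ₁ = P₁/(ρg) = 228×1000 / (1000 × 9.81) = 23.24 m.
Velocity heads: v₁²/2g = 3.53²/19.62 = 0.635 m; v₂²/2g = 8.51²/19.62 = 3.691 m.
Total head H = z₁ + ψ₁ + v₁²/2g = -6.34 + 23.24 + 0.635 = 17.54 m.
ψ₂ = H − z₂ − v₂²/2g = 17.54 − 6.53 − 3.691 = 7.32 m.
P₂ = ρgψ₂ = 1000 × 9.81 × 7.32 ≈ 71.8 kPa.

P₂ ≈ 71.8 kPa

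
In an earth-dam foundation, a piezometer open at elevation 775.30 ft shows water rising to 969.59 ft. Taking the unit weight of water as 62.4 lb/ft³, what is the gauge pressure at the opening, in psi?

P ≈ 84.2 psi

Pressure head ψ = h − z = 969.59 − 775.30 = 194.29 ft.
P = γ·ψ / 144 = 62.4 × 194.29 / 144 = 84.2 psi.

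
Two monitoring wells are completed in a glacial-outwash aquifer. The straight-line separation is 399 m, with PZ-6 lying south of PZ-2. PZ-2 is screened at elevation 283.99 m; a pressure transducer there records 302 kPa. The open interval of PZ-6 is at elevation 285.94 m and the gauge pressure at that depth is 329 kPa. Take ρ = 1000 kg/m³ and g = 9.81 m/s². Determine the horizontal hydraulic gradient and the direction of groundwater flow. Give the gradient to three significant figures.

Pressure head at PZ-2: ψ = P/(ρg) = 302×1000 / (1000 × 9.81) = 30.78 m.
Total head at PZ-2: h = z + ψ = 283.99 + 30.78 = 314.77 m.
Pressure head at PZ-6: ψ = P/(ρg) = 329×1000 / (1000 × 9.81) = 33.54 m.
Total head at PZ-6: h = z + ψ = 285.94 + 33.54 = 319.48 m.
Head difference: h(PZ-2) − h(PZ-6) = 314.77 − 319.48 = -4.71 m.
Hydraulic gradient: i = |Δh| / L = 4.71 / 399 = 0.0118.
Flow is from higher to lower head: from PZ-6 toward PZ-2, i.e. toward the north.

i ≈ 0.0118; groundwater flows toward the north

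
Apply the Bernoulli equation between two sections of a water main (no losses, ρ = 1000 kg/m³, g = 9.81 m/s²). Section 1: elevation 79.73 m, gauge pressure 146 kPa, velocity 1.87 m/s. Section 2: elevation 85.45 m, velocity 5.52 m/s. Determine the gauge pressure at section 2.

P₂ ≈ 76.4 kPa

Pressure head at 1: ψ₁ = P₁/(ρg) = 146×1000 / (1000 × 9.81) = 14.88 m.
Velocity heads: v₁²/2g = 1.87²/19.62 = 0.178 m; v₂²/2g = 5.52²/19.62 = 1.553 m.
Total head H = z₁ + ψ₁ + v₁²/2g = 79.73 + 14.88 + 0.178 = 94.79 m.
ψ₂ = H − z₂ − v₂²/2g = 94.79 − 85.45 − 1.553 = 7.79 m.
P₂ = ρgψ₂ = 1000 × 9.81 × 7.79 ≈ 76.4 kPa.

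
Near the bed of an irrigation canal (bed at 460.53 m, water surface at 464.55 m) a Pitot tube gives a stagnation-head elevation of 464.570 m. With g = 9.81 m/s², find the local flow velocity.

Near the bed, under hydrostatic conditions, the piezometric head (z + ψ) equals the free-surface elevation, 464.55 m.
Velocity head = total − piezometric = 464.570 − 464.55 = 0.020 m.
v = √(2g·h_v) = √(2 × 9.81 × 0.020) = 0.626 m/s.

v ≈ 0.626 m/s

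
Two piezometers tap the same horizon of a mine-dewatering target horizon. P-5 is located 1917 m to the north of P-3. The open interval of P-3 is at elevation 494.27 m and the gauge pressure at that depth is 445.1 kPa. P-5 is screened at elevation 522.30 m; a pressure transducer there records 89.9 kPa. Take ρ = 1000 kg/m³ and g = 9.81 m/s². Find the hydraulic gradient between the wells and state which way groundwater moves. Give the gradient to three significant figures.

i ≈ 0.00427; groundwater flows toward the north

Pressure head at P-3: ψ = P/(ρg) = 445.1×1000 / (1000 × 9.81) = 45.37 m.
Total head at P-3: h = z + ψ = 494.27 + 45.37 = 539.64 m.
Pressure head at P-5: ψ = P/(ρg) = 89.9×1000 / (1000 × 9.81) = 9.16 m.
Total head at P-5: h = z + ψ = 522.30 + 9.16 = 531.46 m.
Head difference: h(P-3) − h(P-5) = 539.64 − 531.46 = 8.18 m.
Hydraulic gradient: i = |Δh| / L = 8.18 / 1917 = 0.00427.
Flow is from higher to lower head: from P-3 toward P-5, i.e. toward the north.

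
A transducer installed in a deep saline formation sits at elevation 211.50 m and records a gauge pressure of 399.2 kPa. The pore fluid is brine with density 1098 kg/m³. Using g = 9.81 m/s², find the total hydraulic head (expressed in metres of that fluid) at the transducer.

h ≈ 248.56 m

ψ = P/(ρg) = 399.2×1000 / (1098 × 9.81) = 37.06 m.
h = z + ψ = 211.50 + 37.06 = 248.56 m.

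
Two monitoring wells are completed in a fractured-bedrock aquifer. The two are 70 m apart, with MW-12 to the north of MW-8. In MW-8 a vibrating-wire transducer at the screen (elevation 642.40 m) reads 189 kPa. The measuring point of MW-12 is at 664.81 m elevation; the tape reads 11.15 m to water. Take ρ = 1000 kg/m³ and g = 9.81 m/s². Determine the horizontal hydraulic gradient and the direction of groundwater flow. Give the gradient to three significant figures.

i ≈ 0.114; groundwater flows toward the north

Pressure head at MW-8: ψ = P/(ρg) = 189×1000 / (1000 × 9.81) = 19.27 m.
Total head at MW-8: h = z + ψ = 642.40 + 19.27 = 661.67 m.
Total head at MW-12: h = 664.81 − 11.15 = 653.66 m.
Head difference: h(MW-8) − h(MW-12) = 661.67 − 653.66 = 8.01 m.
Hydraulic gradient: i = |Δh| / L = 8.01 / 70 = 0.114.
Flow is from higher to lower head: from MW-8 toward MW-12, i.e. toward the north.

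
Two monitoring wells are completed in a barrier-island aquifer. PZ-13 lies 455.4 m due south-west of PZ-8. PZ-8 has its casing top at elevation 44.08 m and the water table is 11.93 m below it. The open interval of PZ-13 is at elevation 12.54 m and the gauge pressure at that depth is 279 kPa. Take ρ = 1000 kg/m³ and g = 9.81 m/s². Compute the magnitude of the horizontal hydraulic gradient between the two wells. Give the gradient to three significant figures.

Total head at PZ-8: h = 44.08 − 11.93 = 32.15 m.
Pressure head at PZ-13: ψ = P/(ρg) = 279×1000 / (1000 × 9.81) = 28.44 m.
Total head at PZ-13: h = z + ψ = 12.54 + 28.44 = 40.98 m.
Head difference: h(PZ-8) − h(PZ-13) = 32.15 − 40.98 = -8.83 m.
Hydraulic gradient: i = |Δh| / L = 8.83 / 455.4 = 0.0194.

i ≈ 0.0194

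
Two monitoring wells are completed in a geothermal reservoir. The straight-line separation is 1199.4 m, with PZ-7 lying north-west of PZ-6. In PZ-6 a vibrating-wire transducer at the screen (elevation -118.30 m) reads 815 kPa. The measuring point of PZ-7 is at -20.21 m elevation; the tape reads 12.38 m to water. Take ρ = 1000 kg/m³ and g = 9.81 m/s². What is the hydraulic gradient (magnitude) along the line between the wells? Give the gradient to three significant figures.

i ≈ 0.00219

Pressure head at PZ-6: ψ = P/(ρg) = 815×1000 / (1000 × 9.81) = 83.08 m.
Total head at PZ-6: h = z + ψ = -118.30 + 83.08 = -35.22 m.
Total head at PZ-7: h = -20.21 − 12.38 = -32.59 m.
Head difference: h(PZ-6) − h(PZ-7) = -35.22 − (-32.59) = -2.63 m.
Hydraulic gradient: i = |Δh| / L = 2.63 / 1199.4 = 0.00219.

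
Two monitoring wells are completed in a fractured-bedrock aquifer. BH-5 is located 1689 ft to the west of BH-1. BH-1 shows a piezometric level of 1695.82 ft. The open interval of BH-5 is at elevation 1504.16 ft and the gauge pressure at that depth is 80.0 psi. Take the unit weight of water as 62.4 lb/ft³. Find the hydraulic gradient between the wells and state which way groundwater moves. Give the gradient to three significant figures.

Total head at BH-1: h = 1695.82 ft (water level in the piezometer is the total head).
Pressure head at BH-5: ψ = 144·P/γ = 144 × 80.0 / 62.4 = 184.62 ft.
Total head at BH-5: h = z + ψ = 1504.16 + 184.62 = 1688.78 ft.
Head difference: h(BH-1) − h(BH-5) = 1695.82 − 1688.78 = 7.04 ft.
Hydraulic gradient: i = |Δh| / L = 7.04 / 1689 = 0.00417.
Flow is from higher to lower head: from BH-1 toward BH-5, i.e. toward the west.

i ≈ 0.00417; groundwater flows toward the west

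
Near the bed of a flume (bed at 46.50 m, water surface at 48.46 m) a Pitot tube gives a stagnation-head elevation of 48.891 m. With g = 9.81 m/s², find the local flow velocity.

Near the bed, under hydrostatic conditions, the piezometric head (z + ψ) equals the free-surface elevation, 48.46 m.
Velocity head = total − piezometric = 48.891 − 48.46 = 0.431 m.
v = √(2g·h_v) = √(2 × 9.81 × 0.431) = 2.91 m/s.

v ≈ 2.91 m/s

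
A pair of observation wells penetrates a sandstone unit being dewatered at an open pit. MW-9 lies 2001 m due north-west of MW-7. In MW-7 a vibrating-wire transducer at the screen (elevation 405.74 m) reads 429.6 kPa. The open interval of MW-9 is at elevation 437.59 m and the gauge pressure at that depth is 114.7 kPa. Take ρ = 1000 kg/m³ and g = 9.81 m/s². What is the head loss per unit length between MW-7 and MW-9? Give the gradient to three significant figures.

i ≈ 0.000125 m/m

Pressure head at MW-7: ψ = P/(ρg) = 429.6×1000 / (1000 × 9.81) = 43.79 m.
Total head at MW-7: h = z + ψ = 405.74 + 43.79 = 449.53 m.
Pressure head at MW-9: ψ = P/(ρg) = 114.7×1000 / (1000 × 9.81) = 11.69 m.
Total head at MW-9: h = z + ψ = 437.59 + 11.69 = 449.28 m.
Head difference: h(MW-7) − h(MW-9) = 449.53 − 449.28 = 0.25 m.
Hydraulic gradient: i = |Δh| / L = 0.25 / 2001 = 0.000125.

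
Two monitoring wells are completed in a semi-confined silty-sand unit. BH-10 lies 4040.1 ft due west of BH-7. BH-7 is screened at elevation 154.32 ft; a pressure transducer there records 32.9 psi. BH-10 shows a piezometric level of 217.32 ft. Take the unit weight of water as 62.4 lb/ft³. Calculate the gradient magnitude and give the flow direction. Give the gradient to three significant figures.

i ≈ 0.00320; groundwater flows toward the west

Pressure head at BH-7: ψ = 144·P/γ = 144 × 32.9 / 62.4 = 75.92 ft.
Total head at BH-7: h = z + ψ = 154.32 + 75.92 = 230.24 ft.
Total head at BH-10: h = 217.32 ft (water level in the piezometer is the total head).
Head difference: h(BH-7) − h(BH-10) = 230.24 − 217.32 = 12.92 ft.
Hydraulic gradient: i = |Δh| / L = 12.92 / 4040.1 = 0.00320.
Flow is from higher to lower head: from BH-7 toward BH-10, i.e. toward the west.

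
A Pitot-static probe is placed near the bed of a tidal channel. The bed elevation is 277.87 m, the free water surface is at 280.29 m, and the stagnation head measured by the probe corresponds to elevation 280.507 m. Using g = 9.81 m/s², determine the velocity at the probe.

v ≈ 2.06 m/s

Near the bed, under hydrostatic conditions, the piezometric head (z + ψ) equals the free-surface elevation, 280.29 m.
Velocity head = total − piezometric = 280.507 − 280.29 = 0.217 m.
v = √(2g·h_v) = √(2 × 9.81 × 0.217) = 2.06 m/s.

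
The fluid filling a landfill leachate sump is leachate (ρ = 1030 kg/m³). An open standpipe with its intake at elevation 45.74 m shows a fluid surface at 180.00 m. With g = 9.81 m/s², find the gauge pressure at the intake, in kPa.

Pressure head ψ = h − z = 180.00 − 45.74 = 134.26 m.
P = ρgψ = 1030 × 9.81 × 134.26 = 1356603 Pa ≈ 1360 kPa.

P ≈ 1360 kPa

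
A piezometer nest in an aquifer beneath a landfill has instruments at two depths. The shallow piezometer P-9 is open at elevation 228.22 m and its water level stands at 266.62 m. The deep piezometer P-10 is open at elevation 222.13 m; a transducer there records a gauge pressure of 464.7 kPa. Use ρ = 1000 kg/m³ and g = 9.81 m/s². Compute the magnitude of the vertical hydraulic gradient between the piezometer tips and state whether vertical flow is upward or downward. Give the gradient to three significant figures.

|i_v| ≈ 0.473; vertical flow is upward

Total head at P-9: h = 266.62 m (water level in the standpipe).
Pressure head at P-10: ψ = P/(ρg) = 464.7×1000 / (1000 × 9.81) = 47.37 m.
Total head at P-10: h = z + ψ = 222.13 + 47.37 = 269.50 m.
Δh = h(P-9) − h(P-10) = 266.62 − 269.50 = -2.88 m.
Vertical separation Δz = 228.22 − 222.13 = 6.09 m.
|i_v| = |Δh| / Δz = 2.88 / 6.09 = 0.473.
Head is higher in the deep piezometer, so vertical flow is upward (discharge condition).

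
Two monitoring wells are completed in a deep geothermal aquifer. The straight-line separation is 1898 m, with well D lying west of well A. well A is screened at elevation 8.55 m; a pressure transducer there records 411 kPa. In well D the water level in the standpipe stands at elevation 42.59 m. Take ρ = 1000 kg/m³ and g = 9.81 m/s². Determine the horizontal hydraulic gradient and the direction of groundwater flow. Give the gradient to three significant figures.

i ≈ 0.00414; groundwater flows toward the west

Pressure head at well A: ψ = P/(ρg) = 411×1000 / (1000 × 9.81) = 41.90 m.
Total head at well A: h = z + ψ = 8.55 + 41.90 = 50.45 m.
Total head at well D: h = 42.59 m (water level in the piezometer is the total head).
Head difference: h(well A) − h(well D) = 50.45 − 42.59 = 7.86 m.
Hydraulic gradient: i = |Δh| / L = 7.86 / 1898 = 0.00414.
Flow is from higher to lower head: from well A toward well D, i.e. toward the west.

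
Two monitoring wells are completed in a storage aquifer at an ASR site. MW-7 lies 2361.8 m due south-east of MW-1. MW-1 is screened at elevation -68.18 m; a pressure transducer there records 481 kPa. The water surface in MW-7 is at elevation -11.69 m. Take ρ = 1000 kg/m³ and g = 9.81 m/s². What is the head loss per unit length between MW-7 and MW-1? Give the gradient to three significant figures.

Pressure head at MW-1: ψ = P/(ρg) = 481×1000 / (1000 × 9.81) = 49.03 m.
Total head at MW-1: h = z + ψ = -68.18 + 49.03 = -19.15 m.
Total head at MW-7: h = -11.69 m (water level in the piezometer is the total head).
Head difference: h(MW-1) − h(MW-7) = -19.15 − (-11.69) = -7.46 m.
Hydraulic gradient: i = |Δh| / L = 7.46 / 2361.8 = 0.00316.

i ≈ 0.00316 m/m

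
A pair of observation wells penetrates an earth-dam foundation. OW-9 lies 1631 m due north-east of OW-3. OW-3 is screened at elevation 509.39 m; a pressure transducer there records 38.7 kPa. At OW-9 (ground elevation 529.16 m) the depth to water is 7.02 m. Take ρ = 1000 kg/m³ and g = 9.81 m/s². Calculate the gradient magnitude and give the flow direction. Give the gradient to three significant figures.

i ≈ 0.00540; groundwater flows toward the south-west

Pressure head at OW-3: ψ = P/(ρg) = 38.7×1000 / (1000 × 9.81) = 3.94 m.
Total head at OW-3: h = z + ψ = 509.39 + 3.94 = 513.33 m.
Total head at OW-9: h = 529.16 − 7.02 = 522.14 m.
Head difference: h(OW-3) − h(OW-9) = 513.33 − 522.14 = -8.81 m.
Hydraulic gradient: i = |Δh| / L = 8.81 / 1631 = 0.00540.
Flow is from higher to lower head: from OW-9 toward OW-3, i.e. toward the south-west.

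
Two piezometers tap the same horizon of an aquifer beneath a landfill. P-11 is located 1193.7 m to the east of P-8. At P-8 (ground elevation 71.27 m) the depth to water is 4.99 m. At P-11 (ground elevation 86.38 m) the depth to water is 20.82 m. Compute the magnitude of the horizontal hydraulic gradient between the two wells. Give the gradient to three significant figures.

Total head at P-8: h = 71.27 − 4.99 = 66.28 m.
Total head at P-11: h = 86.38 − 20.82 = 65.56 m.
Head difference: h(P-8) − h(P-11) = 66.28 − 65.56 = 0.72 m.
Hydraulic gradient: i = |Δh| / L = 0.72 / 1193.7 = 0.000603.

i ≈ 0.000603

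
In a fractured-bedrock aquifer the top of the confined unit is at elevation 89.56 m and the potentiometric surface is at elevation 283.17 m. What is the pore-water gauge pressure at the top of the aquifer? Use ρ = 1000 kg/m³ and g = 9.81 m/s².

Pressure head at the aquifer top: ψ = h − z = 283.17 − 89.56 = 193.61 m.
P = ρgψ = 1000 × 9.81 × 193.61 = 1899314 Pa ≈ 1900 kPa.

P ≈ 1900 kPa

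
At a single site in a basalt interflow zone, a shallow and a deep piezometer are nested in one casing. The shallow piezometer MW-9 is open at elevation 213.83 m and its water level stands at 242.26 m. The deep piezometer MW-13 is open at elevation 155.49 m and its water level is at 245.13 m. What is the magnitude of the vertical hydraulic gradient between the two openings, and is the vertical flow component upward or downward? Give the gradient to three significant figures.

|i_v| ≈ 0.0492; vertical flow is upward

Total head at MW-9: h = 242.26 m (water level in the standpipe).
Total head at MW-13: h = 245.13 m.
Δh = h(MW-9) − h(MW-13) = 242.26 − 245.13 = -2.87 m.
Vertical separation Δz = 213.83 − 155.49 = 58.34 m.
|i_v| = |Δh| / Δz = 2.87 / 58.34 = 0.0492.
Head is higher in the deep piezometer, so vertical flow is upward (discharge condition).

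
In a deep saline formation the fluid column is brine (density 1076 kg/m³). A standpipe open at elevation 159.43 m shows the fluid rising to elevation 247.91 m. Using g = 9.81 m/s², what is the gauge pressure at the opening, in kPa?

Pressure head ψ = h − z = 247.91 − 159.43 = 88.48 m.
P = ρgψ = 1076 × 9.81 × 88.48 = 933956 Pa ≈ 934 kPa.

P ≈ 934 kPa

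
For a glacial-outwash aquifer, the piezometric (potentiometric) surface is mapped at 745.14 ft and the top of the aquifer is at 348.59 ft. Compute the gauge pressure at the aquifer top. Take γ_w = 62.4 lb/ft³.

P ≈ 172 psi

Pressure head at the aquifer top: ψ = h − z = 745.14 − 348.59 = 396.55 ft.
P = γψ/144 = 62.4 × 396.55 / 144 = 172 psi.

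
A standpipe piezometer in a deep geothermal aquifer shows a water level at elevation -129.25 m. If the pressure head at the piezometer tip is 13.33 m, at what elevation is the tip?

z ≈ -142.58 m

z = h − ψ = -129.25 − 13.33 = -142.58 m.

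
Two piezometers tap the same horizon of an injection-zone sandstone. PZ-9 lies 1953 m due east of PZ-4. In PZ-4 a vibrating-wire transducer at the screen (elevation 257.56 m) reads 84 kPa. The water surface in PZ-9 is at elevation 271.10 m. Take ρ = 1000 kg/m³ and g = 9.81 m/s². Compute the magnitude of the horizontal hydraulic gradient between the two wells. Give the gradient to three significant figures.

i ≈ 0.00255

Pressure head at PZ-4: ψ = P/(ρg) = 84×1000 / (1000 × 9.81) = 8.56 m.
Total head at PZ-4: h = z + ψ = 257.56 + 8.56 = 266.12 m.
Total head at PZ-9: h = 271.10 m (water level in the piezometer is the total head).
Head difference: h(PZ-4) − h(PZ-9) = 266.12 − 271.10 = -4.98 m.
Hydraulic gradient: i = |Δh| / L = 4.98 / 1953 = 0.00255.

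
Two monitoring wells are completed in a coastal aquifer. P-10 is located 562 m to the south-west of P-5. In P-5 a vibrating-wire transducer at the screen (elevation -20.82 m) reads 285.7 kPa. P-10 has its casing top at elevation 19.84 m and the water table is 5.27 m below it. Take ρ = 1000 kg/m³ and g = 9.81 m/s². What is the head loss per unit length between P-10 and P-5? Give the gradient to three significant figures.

i ≈ 0.0112 m/m

Pressure head at P-5: ψ = P/(ρg) = 285.7×1000 / (1000 × 9.81) = 29.12 m.
Total head at P-5: h = z + ψ = -20.82 + 29.12 = 8.30 m.
Total head at P-10: h = 19.84 − 5.27 = 14.57 m.
Head difference: h(P-5) − h(P-10) = 8.30 − 14.57 = -6.27 m.
Hydraulic gradient: i = |Δh| / L = 6.27 / 562 = 0.0112.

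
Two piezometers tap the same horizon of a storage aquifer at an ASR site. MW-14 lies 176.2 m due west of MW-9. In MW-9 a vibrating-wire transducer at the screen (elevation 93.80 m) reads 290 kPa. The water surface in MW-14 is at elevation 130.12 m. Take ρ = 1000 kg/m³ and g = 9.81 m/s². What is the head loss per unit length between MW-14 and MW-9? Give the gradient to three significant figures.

Pressure head at MW-9: ψ = P/(ρg) = 290×1000 / (1000 × 9.81) = 29.56 m.
Total head at MW-9: h = z + ψ = 93.80 + 29.56 = 123.36 m.
Total head at MW-14: h = 130.12 m (water level in the piezometer is the total head).
Head difference: h(MW-9) − h(MW-14) = 123.36 − 130.12 = -6.76 m.
Hydraulic gradient: i = |Δh| / L = 6.76 / 176.2 = 0.0384.

i ≈ 0.0384 m/m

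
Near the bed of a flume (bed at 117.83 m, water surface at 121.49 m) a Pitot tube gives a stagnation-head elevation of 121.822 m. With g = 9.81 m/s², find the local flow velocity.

v ≈ 2.55 m/s

Near the bed, under hydrostatic conditions, the piezometric head (z + ψ) equals the free-surface elevation, 121.49 m.
Velocity head = total − piezometric = 121.822 − 121.49 = 0.332 m.
v = √(2g·h_v) = √(2 × 9.81 × 0.332) = 2.55 m/s.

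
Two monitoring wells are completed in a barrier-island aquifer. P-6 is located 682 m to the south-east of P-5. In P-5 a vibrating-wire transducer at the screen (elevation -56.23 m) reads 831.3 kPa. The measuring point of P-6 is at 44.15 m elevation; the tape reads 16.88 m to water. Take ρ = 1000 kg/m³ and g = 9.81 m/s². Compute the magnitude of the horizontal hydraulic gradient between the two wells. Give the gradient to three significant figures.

Pressure head at P-5: ψ = P/(ρg) = 831.3×1000 / (1000 × 9.81) = 84.74 m.
Total head at P-5: h = z + ψ = -56.23 + 84.74 = 28.51 m.
Total head at P-6: h = 44.15 − 16.88 = 27.27 m.
Head difference: h(P-5) − h(P-6) = 28.51 − 27.27 = 1.24 m.
Hydraulic gradient: i = |Δh| / L = 1.24 / 682 = 0.00182.

i ≈ 0.00182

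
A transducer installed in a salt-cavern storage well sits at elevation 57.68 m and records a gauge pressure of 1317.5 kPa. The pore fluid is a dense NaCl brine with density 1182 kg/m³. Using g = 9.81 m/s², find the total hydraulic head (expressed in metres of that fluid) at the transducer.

ψ = P/(ρg) = 1317.5×1000 / (1182 × 9.81) = 113.62 m.
h = z + ψ = 57.68 + 113.62 = 171.30 m.

h ≈ 171.30 m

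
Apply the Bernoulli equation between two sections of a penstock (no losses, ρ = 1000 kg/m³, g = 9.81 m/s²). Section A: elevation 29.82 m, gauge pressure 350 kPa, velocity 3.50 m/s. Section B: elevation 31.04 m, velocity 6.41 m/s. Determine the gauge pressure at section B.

Pressure head at A: ψ₁ = P₁/(ρg) = 350×1000 / (1000 × 9.81) = 35.68 m.
Velocity heads: v₁²/2g = 3.50²/19.62 = 0.624 m; v₂²/2g = 6.41²/19.62 = 2.094 m.
Total head H = z₁ + ψ₁ + v₁²/2g = 29.82 + 35.68 + 0.624 = 66.12 m.
ψ₂ = H − z₂ − v₂²/2g = 66.12 − 31.04 − 2.094 = 32.99 m.
P₂ = ρgψ₂ = 1000 × 9.81 × 32.99 ≈ 324 kPa.

P₂ ≈ 324 kPa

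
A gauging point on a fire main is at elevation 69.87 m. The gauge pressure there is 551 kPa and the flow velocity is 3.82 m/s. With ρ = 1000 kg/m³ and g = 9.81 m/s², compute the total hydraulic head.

Pressure head ψ = P/(ρg) = 551×1000 / (1000 × 9.81) = 56.17 m.
Velocity head = v²/(2g) = 3.82² / (2 × 9.81) = 0.744 m.
h = z + ψ + v²/(2g) = 69.87 + 56.17 + 0.744 = 126.78 m.

h ≈ 126.78 m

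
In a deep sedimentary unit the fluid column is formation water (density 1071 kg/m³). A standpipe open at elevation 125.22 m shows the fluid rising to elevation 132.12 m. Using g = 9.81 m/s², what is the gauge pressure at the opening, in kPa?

Pressure head ψ = h − z = 132.12 − 125.22 = 6.90 m.
P = ρgψ = 1071 × 9.81 × 6.90 = 72495 Pa ≈ 72.5 kPa.

P ≈ 72.5 kPa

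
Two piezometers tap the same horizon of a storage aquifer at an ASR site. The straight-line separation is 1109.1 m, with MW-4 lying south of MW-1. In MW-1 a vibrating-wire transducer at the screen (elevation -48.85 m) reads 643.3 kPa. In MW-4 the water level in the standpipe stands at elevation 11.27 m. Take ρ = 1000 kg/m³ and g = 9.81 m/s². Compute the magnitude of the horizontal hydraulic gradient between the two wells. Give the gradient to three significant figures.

Pressure head at MW-1: ψ = P/(ρg) = 643.3×1000 / (1000 × 9.81) = 65.58 m.
Total head at MW-1: h = z + ψ = -48.85 + 65.58 = 16.73 m.
Total head at MW-4: h = 11.27 m (water level in the piezometer is the total head).
Head difference: h(MW-1) − h(MW-4) = 16.73 − 11.27 = 5.46 m.
Hydraulic gradient: i = |Δh| / L = 5.46 / 1109.1 = 0.00492.

i ≈ 0.00492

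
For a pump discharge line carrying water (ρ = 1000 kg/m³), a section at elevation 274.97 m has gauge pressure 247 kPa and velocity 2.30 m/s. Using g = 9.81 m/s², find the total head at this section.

h ≈ 300.42 m

Pressure head ψ = P/(ρg) = 247×1000 / (1000 × 9.81) = 25.18 m.
Velocity head = v²/(2g) = 2.30² / (2 × 9.81) = 0.270 m.
h = z + ψ + v²/(2g) = 274.97 + 25.18 + 0.270 = 300.42 m.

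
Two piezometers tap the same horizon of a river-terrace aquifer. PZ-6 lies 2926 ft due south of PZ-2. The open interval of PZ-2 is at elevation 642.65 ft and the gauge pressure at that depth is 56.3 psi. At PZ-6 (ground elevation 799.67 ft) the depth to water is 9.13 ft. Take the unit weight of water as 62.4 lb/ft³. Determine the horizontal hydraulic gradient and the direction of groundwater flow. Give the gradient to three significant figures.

i ≈ 0.00614; groundwater flows toward the north

Pressure head at PZ-2: ψ = 144·P/γ = 144 × 56.3 / 62.4 = 129.92 ft.
Total head at PZ-2: h = z + ψ = 642.65 + 129.92 = 772.57 ft.
Total head at PZ-6: h = 799.67 − 9.13 = 790.54 ft.
Head difference: h(PZ-2) − h(PZ-6) = 772.57 − 790.54 = -17.97 ft.
Hydraulic gradient: i = |Δh| / L = 17.97 / 2926 = 0.00614.
Flow is from higher to lower head: from PZ-6 toward PZ-2, i.e. toward the north.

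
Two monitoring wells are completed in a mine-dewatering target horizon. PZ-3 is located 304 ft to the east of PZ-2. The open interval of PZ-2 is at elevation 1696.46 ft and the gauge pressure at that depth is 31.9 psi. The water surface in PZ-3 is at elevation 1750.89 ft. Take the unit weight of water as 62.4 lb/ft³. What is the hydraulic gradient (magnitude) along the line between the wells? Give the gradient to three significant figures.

Pressure head at PZ-2: ψ = 144·P/γ = 144 × 31.9 / 62.4 = 73.62 ft.
Total head at PZ-2: h = z + ψ = 1696.46 + 73.62 = 1770.08 ft.
Total head at PZ-3: h = 1750.89 ft (water level in the piezometer is the total head).
Head difference: h(PZ-2) − h(PZ-3) = 1770.08 − 1750.89 = 19.19 ft.
Hydraulic gradient: i = |Δh| / L = 19.19 / 304 = 0.0631.

i ≈ 0.0631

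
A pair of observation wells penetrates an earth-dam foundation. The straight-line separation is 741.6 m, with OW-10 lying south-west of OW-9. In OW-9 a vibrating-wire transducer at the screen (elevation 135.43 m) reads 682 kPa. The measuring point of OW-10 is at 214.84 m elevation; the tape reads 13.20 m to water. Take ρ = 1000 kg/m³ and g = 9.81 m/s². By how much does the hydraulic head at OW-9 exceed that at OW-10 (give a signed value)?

Pressure head at OW-9: ψ = P/(ρg) = 682×1000 / (1000 × 9.81) = 69.52 m.
Total head at OW-9: h = z + ψ = 135.43 + 69.52 = 204.95 m.
Total head at OW-10: h = 214.84 − 13.20 = 201.64 m.
Head difference: h(OW-9) − h(OW-10) = 204.95 − 201.64 = 3.31 m.

Δh ≈ 3.31 m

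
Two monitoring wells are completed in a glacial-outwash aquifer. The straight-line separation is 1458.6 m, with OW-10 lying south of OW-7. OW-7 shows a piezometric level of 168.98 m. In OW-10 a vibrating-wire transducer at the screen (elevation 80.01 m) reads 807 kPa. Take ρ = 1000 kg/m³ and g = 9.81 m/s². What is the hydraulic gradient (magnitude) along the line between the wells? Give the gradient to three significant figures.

i ≈ 0.00460

Total head at OW-7: h = 168.98 m (water level in the piezometer is the total head).
Pressure head at OW-10: ψ = P/(ρg) = 807×1000 / (1000 × 9.81) = 82.26 m.
Total head at OW-10: h = z + ψ = 80.01 + 82.26 = 162.27 m.
Head difference: h(OW-7) − h(OW-10) = 168.98 − 162.27 = 6.71 m.
Hydraulic gradient: i = |Δh| / L = 6.71 / 1458.6 = 0.00460.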